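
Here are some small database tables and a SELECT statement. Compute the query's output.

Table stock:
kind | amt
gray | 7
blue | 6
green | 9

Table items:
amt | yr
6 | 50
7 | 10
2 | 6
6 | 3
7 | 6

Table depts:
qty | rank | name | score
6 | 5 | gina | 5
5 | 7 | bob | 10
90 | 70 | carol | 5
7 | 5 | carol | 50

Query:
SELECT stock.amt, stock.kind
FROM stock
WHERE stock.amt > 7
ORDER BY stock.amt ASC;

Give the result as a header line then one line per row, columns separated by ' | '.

After WHERE (1 rows):
stock.kind | stock.amt
green | 9
After SELECT (1 rows):
stock.amt | stock.kind
9 | green
After ORDER BY (1 rows):
stock.amt | stock.kind
9 | green

== RESULT ==
stock.amt | stock.kind
9 | green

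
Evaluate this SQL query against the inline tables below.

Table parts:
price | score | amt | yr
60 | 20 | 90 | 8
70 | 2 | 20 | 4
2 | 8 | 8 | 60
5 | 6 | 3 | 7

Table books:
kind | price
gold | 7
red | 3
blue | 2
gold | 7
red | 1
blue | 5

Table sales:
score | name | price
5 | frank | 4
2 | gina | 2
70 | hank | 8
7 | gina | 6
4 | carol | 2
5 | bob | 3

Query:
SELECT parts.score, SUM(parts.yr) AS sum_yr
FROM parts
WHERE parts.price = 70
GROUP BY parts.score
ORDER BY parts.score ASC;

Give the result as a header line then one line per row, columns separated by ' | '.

After WHERE (1 rows):
parts.price | parts.score | parts.amt | parts.yr
70 | 2 | 20 | 4
After GROUP BY (1 rows):
parts.score | sum_yr
2 | 4
After ORDER BY (1 rows):
parts.score | sum_yr
2 | 4

== RESULT ==
parts.score | sum_yr
2 | 4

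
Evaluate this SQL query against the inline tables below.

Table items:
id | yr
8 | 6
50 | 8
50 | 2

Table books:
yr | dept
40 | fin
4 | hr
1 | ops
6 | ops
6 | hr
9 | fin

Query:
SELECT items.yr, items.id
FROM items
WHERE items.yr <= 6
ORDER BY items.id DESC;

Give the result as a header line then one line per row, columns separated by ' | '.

After WHERE (2 rows):
items.id | items.yr
8 | 6
50 | 2
After SELECT (2 rows):
items.yr | items.id
6 | 8
2 | 50
After ORDER BY (2 rows):
items.yr | items.id
2 | 50
6 | 8

== RESULT ==
items.yr | items.id
2 | 50
6 | 8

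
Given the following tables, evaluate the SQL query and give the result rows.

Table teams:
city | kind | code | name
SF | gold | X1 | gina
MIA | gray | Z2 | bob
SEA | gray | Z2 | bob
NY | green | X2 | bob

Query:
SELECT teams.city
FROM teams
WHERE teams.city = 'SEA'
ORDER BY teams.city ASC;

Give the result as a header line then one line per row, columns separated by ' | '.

== RESULT ==
teams.city
SEA

Derivation:
After WHERE (1 rows):
teams.city | teams.kind | teams.code | teams.name
SEA | gray | Z2 | bob
After SELECT (1 rows):
teams.city
SEA
After ORDER BY (1 rows):
teams.city
SEA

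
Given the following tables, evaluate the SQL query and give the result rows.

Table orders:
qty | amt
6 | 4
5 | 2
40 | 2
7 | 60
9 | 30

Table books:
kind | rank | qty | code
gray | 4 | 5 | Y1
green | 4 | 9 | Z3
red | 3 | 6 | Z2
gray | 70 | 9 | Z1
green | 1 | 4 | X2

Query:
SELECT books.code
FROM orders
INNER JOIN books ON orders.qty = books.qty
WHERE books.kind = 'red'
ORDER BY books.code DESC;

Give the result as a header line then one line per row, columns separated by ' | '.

After JOIN books (4 rows):
orders.qty | orders.amt | books.kind | books.rank | books.qty | books.code
6 | 4 | red | 3 | 6 | Z2
5 | 2 | gray | 4 | 5 | Y1
9 | 30 | green | 4 | 9 | Z3
9 | 30 | gray | 70 | 9 | Z1
After WHERE (1 rows):
orders.qty | orders.amt | books.kind | books.rank | books.qty | books.code
6 | 4 | red | 3 | 6 | Z2
After SELECT (1 rows):
books.code
Z2
After ORDER BY (1 rows):
books.code
Z2

== RESULT ==
books.code
Z2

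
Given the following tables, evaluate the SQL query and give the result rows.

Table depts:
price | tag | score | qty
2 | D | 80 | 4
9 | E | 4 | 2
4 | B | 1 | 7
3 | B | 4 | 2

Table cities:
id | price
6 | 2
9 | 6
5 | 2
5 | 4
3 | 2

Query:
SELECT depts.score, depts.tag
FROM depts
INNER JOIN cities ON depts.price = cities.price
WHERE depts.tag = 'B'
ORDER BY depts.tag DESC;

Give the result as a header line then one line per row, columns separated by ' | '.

After JOIN cities (4 rows):
depts.price | depts.tag | depts.score | depts.qty | cities.id | cities.price
2 | D | 80 | 4 | 6 | 2
2 | D | 80 | 4 | 5 | 2
2 | D | 80 | 4 | 3 | 2
4 | B | 1 | 7 | 5 | 4
After WHERE (1 rows):
depts.price | depts.tag | depts.score | depts.qty | cities.id | cities.price
4 | B | 1 | 7 | 5 | 4
After SELECT (1 rows):
depts.score | depts.tag
1 | B
After ORDER BY (1 rows):
depts.score | depts.tag
1 | B

== RESULT ==
depts.score | depts.tag
1 | B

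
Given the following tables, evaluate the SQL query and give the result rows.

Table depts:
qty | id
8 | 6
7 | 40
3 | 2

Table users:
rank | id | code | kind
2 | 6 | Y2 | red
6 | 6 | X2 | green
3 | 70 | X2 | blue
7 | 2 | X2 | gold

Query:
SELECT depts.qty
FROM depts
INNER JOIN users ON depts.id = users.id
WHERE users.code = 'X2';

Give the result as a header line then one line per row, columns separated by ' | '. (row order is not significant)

== RESULT ==
depts.qty
8
3

Derivation:
After JOIN users (3 rows):
depts.qty | depts.id | users.rank | users.id | users.code | users.kind
8 | 6 | 2 | 6 | Y2 | red
8 | 6 | 6 | 6 | X2 | green
3 | 2 | 7 | 2 | X2 | gold
After WHERE (2 rows):
depts.qty | depts.id | users.rank | users.id | users.code | users.kind
8 | 6 | 6 | 6 | X2 | green
3 | 2 | 7 | 2 | X2 | gold
After SELECT (2 rows):
depts.qty
8
3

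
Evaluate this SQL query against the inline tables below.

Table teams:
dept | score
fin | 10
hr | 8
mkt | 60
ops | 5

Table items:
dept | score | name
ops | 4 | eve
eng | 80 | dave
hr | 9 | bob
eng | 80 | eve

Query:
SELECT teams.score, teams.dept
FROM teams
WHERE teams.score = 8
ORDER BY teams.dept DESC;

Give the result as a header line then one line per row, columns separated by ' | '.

After WHERE (1 rows):
teams.dept | teams.score
hr | 8
After SELECT (1 rows):
teams.score | teams.dept
8 | hr
After ORDER BY (1 rows):
teams.score | teams.dept
8 | hr

== RESULT ==
teams.score | teams.dept
8 | hr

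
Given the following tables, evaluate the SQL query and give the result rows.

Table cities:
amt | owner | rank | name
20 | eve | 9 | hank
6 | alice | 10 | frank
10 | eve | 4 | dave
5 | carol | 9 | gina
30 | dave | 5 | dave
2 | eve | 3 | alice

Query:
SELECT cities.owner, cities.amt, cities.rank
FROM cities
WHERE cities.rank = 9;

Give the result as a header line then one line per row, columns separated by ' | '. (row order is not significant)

After WHERE (2 rows):
cities.amt | cities.owner | cities.rank | cities.name
20 | eve | 9 | hank
5 | carol | 9 | gina
After SELECT (2 rows):
cities.owner | cities.amt | cities.rank
eve | 20 | 9
carol | 5 | 9

== RESULT ==
cities.owner | cities.amt | cities.rank
eve | 20 | 9
carol | 5 | 9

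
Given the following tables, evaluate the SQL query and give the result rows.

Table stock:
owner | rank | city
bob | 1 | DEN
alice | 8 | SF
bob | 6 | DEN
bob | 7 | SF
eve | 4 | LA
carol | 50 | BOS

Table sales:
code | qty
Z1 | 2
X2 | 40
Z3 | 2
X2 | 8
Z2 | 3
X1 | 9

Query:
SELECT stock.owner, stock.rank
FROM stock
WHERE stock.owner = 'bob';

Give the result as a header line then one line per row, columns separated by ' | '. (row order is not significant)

== RESULT ==
stock.owner | stock.rank
bob | 1
bob | 6
bob | 7

Derivation:
After WHERE (3 rows):
stock.owner | stock.rank | stock.city
bob | 1 | DEN
bob | 6 | DEN
bob | 7 | SF
After SELECT (3 rows):
stock.owner | stock.rank
bob | 1
bob | 6
bob | 7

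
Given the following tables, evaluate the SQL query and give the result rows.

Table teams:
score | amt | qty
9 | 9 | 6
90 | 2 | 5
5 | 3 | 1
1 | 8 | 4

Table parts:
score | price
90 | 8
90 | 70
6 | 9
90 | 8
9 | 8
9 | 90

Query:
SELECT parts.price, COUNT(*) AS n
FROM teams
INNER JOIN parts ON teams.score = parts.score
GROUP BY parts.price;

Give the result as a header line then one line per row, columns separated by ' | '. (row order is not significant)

After JOIN parts (5 rows):
teams.score | teams.amt | teams.qty | parts.score | parts.price
9 | 9 | 6 | 9 | 8
9 | 9 | 6 | 9 | 90
90 | 2 | 5 | 90 | 8
90 | 2 | 5 | 90 | 70
90 | 2 | 5 | 90 | 8
After GROUP BY (3 rows):
parts.price | n
8 | 3
90 | 1
70 | 1

== RESULT ==
parts.price | n
8 | 3
90 | 1
70 | 1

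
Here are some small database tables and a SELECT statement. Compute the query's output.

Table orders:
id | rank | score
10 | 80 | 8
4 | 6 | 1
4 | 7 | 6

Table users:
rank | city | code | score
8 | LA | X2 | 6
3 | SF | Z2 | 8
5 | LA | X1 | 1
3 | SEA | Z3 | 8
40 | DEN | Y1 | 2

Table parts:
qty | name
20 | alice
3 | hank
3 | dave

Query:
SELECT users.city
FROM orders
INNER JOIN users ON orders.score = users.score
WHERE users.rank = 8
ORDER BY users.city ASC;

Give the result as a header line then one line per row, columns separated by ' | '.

After JOIN users (4 rows):
orders.id | orders.rank | orders.score | users.rank | users.city | users.code | users.score
10 | 80 | 8 | 3 | SF | Z2 | 8
10 | 80 | 8 | 3 | SEA | Z3 | 8
4 | 6 | 1 | 5 | LA | X1 | 1
4 | 7 | 6 | 8 | LA | X2 | 6
After WHERE (1 rows):
orders.id | orders.rank | orders.score | users.rank | users.city | users.code | users.score
4 | 7 | 6 | 8 | LA | X2 | 6
After SELECT (1 rows):
users.city
LA
After ORDER BY (1 rows):
users.city
LA

== RESULT ==
users.city
LA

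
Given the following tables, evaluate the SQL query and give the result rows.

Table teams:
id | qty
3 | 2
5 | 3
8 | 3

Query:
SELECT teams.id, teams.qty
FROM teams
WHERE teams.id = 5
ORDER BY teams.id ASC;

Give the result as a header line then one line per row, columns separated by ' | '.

After WHERE (1 rows):
teams.id | teams.qty
5 | 3
After SELECT (1 rows):
teams.id | teams.qty
5 | 3
After ORDER BY (1 rows):
teams.id | teams.qty
5 | 3

== RESULT ==
teams.id | teams.qty
5 | 3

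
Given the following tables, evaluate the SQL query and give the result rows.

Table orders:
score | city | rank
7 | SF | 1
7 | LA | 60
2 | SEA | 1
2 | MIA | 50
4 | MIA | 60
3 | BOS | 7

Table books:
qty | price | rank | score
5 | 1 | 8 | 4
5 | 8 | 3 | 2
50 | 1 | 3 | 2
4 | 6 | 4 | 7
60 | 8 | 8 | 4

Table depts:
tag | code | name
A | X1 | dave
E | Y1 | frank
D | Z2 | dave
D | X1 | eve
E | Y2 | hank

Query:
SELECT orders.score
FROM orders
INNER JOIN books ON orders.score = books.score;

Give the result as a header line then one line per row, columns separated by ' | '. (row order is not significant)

After JOIN books (8 rows):
orders.score | orders.city | orders.rank | books.qty | books.price | books.rank | books.score
7 | SF | 1 | 4 | 6 | 4 | 7
7 | LA | 60 | 4 | 6 | 4 | 7
2 | SEA | 1 | 5 | 8 | 3 | 2
2 | SEA | 1 | 50 | 1 | 3 | 2
2 | MIA | 50 | 5 | 8 | 3 | 2
2 | MIA | 50 | 50 | 1 | 3 | 2
4 | MIA | 60 | 5 | 1 | 8 | 4
4 | MIA | 60 | 60 | 8 | 8 | 4
After SELECT (8 rows):
orders.score
7
7
2
2
2
2
4
4

== RESULT ==
orders.score
7
7
2
2
2
2
4
4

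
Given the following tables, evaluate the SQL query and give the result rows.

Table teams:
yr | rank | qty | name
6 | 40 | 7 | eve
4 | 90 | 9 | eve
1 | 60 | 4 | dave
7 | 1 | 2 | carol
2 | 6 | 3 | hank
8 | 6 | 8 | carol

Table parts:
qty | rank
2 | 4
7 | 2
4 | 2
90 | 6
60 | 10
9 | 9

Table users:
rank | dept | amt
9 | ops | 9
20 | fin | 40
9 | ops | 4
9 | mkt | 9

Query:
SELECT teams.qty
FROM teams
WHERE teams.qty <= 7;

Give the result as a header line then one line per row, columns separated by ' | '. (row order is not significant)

After WHERE (4 rows):
teams.yr | teams.rank | teams.qty | teams.name
6 | 40 | 7 | eve
1 | 60 | 4 | dave
7 | 1 | 2 | carol
2 | 6 | 3 | hank
After SELECT (4 rows):
teams.qty
7
4
2
3

== RESULT ==
teams.qty
7
4
2
3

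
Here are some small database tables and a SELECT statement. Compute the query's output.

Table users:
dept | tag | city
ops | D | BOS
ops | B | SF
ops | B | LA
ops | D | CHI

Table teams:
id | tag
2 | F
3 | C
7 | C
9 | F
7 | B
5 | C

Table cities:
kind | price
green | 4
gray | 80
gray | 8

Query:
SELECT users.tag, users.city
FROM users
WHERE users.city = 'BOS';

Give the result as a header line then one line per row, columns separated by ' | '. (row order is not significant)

After WHERE (1 rows):
users.dept | users.tag | users.city
ops | D | BOS
After SELECT (1 rows):
users.tag | users.city
D | BOS

== RESULT ==
users.tag | users.city
D | BOS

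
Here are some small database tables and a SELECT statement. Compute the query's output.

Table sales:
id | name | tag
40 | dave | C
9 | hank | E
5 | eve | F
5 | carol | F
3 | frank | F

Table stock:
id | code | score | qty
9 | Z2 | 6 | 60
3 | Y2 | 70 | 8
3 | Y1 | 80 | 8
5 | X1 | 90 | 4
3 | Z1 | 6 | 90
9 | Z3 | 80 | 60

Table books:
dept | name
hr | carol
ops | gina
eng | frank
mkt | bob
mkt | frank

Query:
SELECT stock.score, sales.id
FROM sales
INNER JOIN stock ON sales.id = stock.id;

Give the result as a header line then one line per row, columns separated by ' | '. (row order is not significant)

After JOIN stock (7 rows):
sales.id | sales.name | sales.tag | stock.id | stock.code | stock.score | stock.qty
9 | hank | E | 9 | Z2 | 6 | 60
9 | hank | E | 9 | Z3 | 80 | 60
5 | eve | F | 5 | X1 | 90 | 4
5 | carol | F | 5 | X1 | 90 | 4
3 | frank | F | 3 | Y2 | 70 | 8
3 | frank | F | 3 | Y1 | 80 | 8
3 | frank | F | 3 | Z1 | 6 | 90
After SELECT (7 rows):
stock.score | sales.id
6 | 9
80 | 9
90 | 5
90 | 5
70 | 3
80 | 3
6 | 3

== RESULT ==
stock.score | sales.id
6 | 9
80 | 9
90 | 5
90 | 5
70 | 3
80 | 3
6 | 3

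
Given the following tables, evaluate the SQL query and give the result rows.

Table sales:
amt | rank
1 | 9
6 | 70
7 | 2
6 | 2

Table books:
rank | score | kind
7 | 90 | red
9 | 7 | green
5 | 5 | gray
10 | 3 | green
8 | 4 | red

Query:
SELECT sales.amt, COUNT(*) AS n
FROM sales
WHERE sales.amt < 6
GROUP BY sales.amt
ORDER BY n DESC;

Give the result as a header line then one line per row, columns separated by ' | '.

== RESULT ==
sales.amt | n
1 | 1

Derivation:
After WHERE (1 rows):
sales.amt | sales.rank
1 | 9
After GROUP BY (1 rows):
sales.amt | n
1 | 1
After ORDER BY (1 rows):
sales.amt | n
1 | 1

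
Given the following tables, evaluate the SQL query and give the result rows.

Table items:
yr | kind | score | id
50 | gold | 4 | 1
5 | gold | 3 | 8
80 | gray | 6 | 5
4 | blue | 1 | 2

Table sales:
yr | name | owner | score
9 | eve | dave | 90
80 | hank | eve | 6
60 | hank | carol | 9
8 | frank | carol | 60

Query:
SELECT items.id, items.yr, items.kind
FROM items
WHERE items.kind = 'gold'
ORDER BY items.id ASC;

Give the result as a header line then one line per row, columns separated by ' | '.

== RESULT ==
items.id | items.yr | items.kind
1 | 50 | gold
8 | 5 | gold

Derivation:
After WHERE (2 rows):
items.yr | items.kind | items.score | items.id
50 | gold | 4 | 1
5 | gold | 3 | 8
After SELECT (2 rows):
items.id | items.yr | items.kind
1 | 50 | gold
8 | 5 | gold
After ORDER BY (2 rows):
items.id | items.yr | items.kind
1 | 50 | gold
8 | 5 | gold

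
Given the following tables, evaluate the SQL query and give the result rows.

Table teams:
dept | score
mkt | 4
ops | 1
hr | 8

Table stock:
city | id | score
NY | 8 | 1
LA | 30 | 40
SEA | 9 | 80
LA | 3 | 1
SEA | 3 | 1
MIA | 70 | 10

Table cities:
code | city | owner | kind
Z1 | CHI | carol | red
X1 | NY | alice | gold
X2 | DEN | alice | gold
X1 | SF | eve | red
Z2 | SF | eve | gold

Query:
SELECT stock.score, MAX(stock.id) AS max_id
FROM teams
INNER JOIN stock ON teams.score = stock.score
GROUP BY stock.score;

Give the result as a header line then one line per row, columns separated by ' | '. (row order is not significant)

After JOIN stock (3 rows):
teams.dept | teams.score | stock.city | stock.id | stock.score
ops | 1 | NY | 8 | 1
ops | 1 | LA | 3 | 1
ops | 1 | SEA | 3 | 1
After GROUP BY (1 rows):
stock.score | max_id
1 | 8

== RESULT ==
stock.score | max_id
1 | 8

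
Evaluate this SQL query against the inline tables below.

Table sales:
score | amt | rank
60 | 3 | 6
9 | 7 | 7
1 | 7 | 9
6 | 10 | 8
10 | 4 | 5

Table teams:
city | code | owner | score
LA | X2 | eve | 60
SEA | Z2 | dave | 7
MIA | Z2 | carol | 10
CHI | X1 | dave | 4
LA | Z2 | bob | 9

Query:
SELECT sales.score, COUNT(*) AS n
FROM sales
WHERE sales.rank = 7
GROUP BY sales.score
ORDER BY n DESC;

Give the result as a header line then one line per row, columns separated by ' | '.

After WHERE (1 rows):
sales.score | sales.amt | sales.rank
9 | 7 | 7
After GROUP BY (1 rows):
sales.score | n
9 | 1
After ORDER BY (1 rows):
sales.score | n
9 | 1

== RESULT ==
sales.score | n
9 | 1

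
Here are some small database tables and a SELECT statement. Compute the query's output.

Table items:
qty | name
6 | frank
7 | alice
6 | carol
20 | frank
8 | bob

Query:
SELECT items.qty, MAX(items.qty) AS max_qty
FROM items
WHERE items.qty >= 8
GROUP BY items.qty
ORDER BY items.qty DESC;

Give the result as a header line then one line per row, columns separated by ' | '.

== RESULT ==
items.qty | max_qty
20 | 20
8 | 8

Derivation:
After WHERE (2 rows):
items.qty | items.name
20 | frank
8 | bob
After GROUP BY (2 rows):
items.qty | max_qty
20 | 20
8 | 8
After ORDER BY (2 rows):
items.qty | max_qty
20 | 20
8 | 8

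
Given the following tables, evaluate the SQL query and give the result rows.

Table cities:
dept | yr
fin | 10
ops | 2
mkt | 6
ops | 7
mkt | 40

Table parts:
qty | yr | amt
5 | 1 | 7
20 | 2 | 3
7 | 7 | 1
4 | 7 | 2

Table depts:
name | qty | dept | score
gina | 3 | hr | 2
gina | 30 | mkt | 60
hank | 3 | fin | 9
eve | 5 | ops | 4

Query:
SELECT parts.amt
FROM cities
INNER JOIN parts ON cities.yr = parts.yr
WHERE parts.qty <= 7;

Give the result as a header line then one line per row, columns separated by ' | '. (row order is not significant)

After JOIN parts (3 rows):
cities.dept | cities.yr | parts.qty | parts.yr | parts.amt
ops | 2 | 20 | 2 | 3
ops | 7 | 7 | 7 | 1
ops | 7 | 4 | 7 | 2
After WHERE (2 rows):
cities.dept | cities.yr | parts.qty | parts.yr | parts.amt
ops | 7 | 7 | 7 | 1
ops | 7 | 4 | 7 | 2
After SELECT (2 rows):
parts.amt
1
2

== RESULT ==
parts.amt
1
2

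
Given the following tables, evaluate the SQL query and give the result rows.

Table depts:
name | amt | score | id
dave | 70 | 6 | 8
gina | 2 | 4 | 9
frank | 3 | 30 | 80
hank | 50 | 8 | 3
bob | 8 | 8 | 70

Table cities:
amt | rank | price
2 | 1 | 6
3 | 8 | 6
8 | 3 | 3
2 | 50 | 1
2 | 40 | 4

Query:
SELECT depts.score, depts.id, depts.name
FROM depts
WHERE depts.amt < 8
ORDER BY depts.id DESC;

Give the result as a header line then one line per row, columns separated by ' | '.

== RESULT ==
depts.score | depts.id | depts.name
30 | 80 | frank
4 | 9 | gina

Derivation:
After WHERE (2 rows):
depts.name | depts.amt | depts.score | depts.id
gina | 2 | 4 | 9
frank | 3 | 30 | 80
After SELECT (2 rows):
depts.score | depts.id | depts.name
4 | 9 | gina
30 | 80 | frank
After ORDER BY (2 rows):
depts.score | depts.id | depts.name
30 | 80 | frank
4 | 9 | gina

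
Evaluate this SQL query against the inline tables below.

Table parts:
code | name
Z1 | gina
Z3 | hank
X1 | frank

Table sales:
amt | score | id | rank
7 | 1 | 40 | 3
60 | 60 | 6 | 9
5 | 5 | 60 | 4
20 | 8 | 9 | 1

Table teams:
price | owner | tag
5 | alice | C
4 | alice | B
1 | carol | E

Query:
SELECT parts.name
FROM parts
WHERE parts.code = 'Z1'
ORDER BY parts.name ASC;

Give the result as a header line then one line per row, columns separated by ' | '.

== RESULT ==
parts.name
gina

Derivation:
After WHERE (1 rows):
parts.code | parts.name
Z1 | gina
After SELECT (1 rows):
parts.name
gina
After ORDER BY (1 rows):
parts.name
gina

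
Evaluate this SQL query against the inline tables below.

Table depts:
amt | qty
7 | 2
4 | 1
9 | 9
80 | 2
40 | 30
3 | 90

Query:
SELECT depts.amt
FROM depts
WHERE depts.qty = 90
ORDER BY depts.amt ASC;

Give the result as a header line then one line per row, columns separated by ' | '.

After WHERE (1 rows):
depts.amt | depts.qty
3 | 90
After SELECT (1 rows):
depts.amt
3
After ORDER BY (1 rows):
depts.amt
3

== RESULT ==
depts.amt
3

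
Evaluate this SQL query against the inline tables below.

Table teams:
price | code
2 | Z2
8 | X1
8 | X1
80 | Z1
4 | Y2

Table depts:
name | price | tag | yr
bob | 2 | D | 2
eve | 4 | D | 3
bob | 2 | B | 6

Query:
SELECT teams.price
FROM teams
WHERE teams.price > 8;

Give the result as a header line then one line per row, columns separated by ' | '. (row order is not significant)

== RESULT ==
teams.price
80

Derivation:
After WHERE (1 rows):
teams.price | teams.code
80 | Z1
After SELECT (1 rows):
teams.price
80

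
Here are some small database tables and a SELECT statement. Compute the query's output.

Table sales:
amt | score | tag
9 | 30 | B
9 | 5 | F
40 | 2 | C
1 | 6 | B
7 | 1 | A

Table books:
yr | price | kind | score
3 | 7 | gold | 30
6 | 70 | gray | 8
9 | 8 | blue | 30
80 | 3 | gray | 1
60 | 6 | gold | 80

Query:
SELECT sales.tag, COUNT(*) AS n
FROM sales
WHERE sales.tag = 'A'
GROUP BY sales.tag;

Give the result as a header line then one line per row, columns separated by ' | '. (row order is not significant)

After WHERE (1 rows):
sales.amt | sales.score | sales.tag
7 | 1 | A
After GROUP BY (1 rows):
sales.tag | n
A | 1

== RESULT ==
sales.tag | n
A | 1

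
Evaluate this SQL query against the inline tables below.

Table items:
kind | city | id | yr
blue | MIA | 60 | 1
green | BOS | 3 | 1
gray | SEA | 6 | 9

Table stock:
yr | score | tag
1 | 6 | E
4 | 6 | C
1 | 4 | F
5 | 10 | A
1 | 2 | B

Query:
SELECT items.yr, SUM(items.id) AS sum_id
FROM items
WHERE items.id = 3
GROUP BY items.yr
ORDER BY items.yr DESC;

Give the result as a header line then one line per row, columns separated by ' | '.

== RESULT ==
items.yr | sum_id
1 | 3

Derivation:
After WHERE (1 rows):
items.kind | items.city | items.id | items.yr
green | BOS | 3 | 1
After GROUP BY (1 rows):
items.yr | sum_id
1 | 3
After ORDER BY (1 rows):
items.yr | sum_id
1 | 3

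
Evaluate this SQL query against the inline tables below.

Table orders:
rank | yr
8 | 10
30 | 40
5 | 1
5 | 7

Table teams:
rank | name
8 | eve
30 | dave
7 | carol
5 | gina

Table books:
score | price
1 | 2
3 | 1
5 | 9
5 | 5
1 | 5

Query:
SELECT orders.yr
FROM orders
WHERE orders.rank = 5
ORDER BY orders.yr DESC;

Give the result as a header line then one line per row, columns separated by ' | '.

After WHERE (2 rows):
orders.rank | orders.yr
5 | 1
5 | 7
After SELECT (2 rows):
orders.yr
1
7
After ORDER BY (2 rows):
orders.yr
7
1

== RESULT ==
orders.yr
7
1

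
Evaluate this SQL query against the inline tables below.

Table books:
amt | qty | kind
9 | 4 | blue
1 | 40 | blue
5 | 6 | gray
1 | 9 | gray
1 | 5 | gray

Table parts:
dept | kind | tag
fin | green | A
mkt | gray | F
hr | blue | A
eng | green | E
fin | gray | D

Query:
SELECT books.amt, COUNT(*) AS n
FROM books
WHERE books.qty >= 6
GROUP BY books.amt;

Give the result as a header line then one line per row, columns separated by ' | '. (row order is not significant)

After WHERE (3 rows):
books.amt | books.qty | books.kind
1 | 40 | blue
5 | 6 | gray
1 | 9 | gray
After GROUP BY (2 rows):
books.amt | n
1 | 2
5 | 1

== RESULT ==
books.amt | n
1 | 2
5 | 1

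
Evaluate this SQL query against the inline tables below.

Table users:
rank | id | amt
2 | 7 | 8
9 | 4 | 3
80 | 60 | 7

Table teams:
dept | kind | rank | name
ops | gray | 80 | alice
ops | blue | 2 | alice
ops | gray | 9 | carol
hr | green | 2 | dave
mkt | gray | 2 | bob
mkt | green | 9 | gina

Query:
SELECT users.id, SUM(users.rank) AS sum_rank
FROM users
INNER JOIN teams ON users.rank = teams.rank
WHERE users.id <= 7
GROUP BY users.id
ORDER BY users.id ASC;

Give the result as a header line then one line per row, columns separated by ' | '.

== RESULT ==
users.id | sum_rank
4 | 18
7 | 6

Derivation:
After JOIN teams (6 rows):
users.rank | users.id | users.amt | teams.dept | teams.kind | teams.rank | teams.name
2 | 7 | 8 | ops | blue | 2 | alice
2 | 7 | 8 | hr | green | 2 | dave
2 | 7 | 8 | mkt | gray | 2 | bob
9 | 4 | 3 | ops | gray | 9 | carol
9 | 4 | 3 | mkt | green | 9 | gina
80 | 60 | 7 | ops | gray | 80 | alice
After WHERE (5 rows):
users.rank | users.id | users.amt | teams.dept | teams.kind | teams.rank | teams.name
2 | 7 | 8 | ops | blue | 2 | alice
2 | 7 | 8 | hr | green | 2 | dave
2 | 7 | 8 | mkt | gray | 2 | bob
9 | 4 | 3 | ops | gray | 9 | carol
9 | 4 | 3 | mkt | green | 9 | gina
After GROUP BY (2 rows):
users.id | sum_rank
7 | 6
4 | 18
After ORDER BY (2 rows):
users.id | sum_rank
4 | 18
7 | 6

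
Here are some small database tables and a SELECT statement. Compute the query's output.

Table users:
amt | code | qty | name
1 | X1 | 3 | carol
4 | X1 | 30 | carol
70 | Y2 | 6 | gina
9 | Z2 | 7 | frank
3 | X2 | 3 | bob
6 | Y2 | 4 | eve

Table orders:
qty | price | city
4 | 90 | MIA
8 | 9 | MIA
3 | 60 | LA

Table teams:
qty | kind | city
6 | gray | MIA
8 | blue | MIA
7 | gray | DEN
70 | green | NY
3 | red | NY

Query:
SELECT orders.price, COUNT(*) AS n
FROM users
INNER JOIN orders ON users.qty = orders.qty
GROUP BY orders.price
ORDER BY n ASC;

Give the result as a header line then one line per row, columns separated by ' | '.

== RESULT ==
orders.price | n
90 | 1
60 | 2

Derivation:
After JOIN orders (3 rows):
users.amt | users.code | users.qty | users.name | orders.qty | orders.price | orders.city
1 | X1 | 3 | carol | 3 | 60 | LA
3 | X2 | 3 | bob | 3 | 60 | LA
6 | Y2 | 4 | eve | 4 | 90 | MIA
After GROUP BY (2 rows):
orders.price | n
60 | 2
90 | 1
After ORDER BY (2 rows):
orders.price | n
90 | 1
60 | 2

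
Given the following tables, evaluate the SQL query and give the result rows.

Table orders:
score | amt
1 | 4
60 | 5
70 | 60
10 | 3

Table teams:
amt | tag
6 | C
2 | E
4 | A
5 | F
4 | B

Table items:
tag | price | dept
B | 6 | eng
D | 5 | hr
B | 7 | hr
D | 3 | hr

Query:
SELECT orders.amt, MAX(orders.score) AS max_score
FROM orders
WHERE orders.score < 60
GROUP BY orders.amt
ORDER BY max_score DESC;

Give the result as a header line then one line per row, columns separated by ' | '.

== RESULT ==
orders.amt | max_score
3 | 10
4 | 1

Derivation:
After WHERE (2 rows):
orders.score | orders.amt
1 | 4
10 | 3
After GROUP BY (2 rows):
orders.amt | max_score
4 | 1
3 | 10
After ORDER BY (2 rows):
orders.amt | max_score
3 | 10
4 | 1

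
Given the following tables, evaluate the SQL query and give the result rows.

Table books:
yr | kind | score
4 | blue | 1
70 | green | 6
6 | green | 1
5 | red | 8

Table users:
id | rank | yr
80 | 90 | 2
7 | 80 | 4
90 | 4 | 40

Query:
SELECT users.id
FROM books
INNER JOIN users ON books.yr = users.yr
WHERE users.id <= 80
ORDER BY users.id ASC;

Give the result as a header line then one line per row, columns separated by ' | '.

After JOIN users (1 rows):
books.yr | books.kind | books.score | users.id | users.rank | users.yr
4 | blue | 1 | 7 | 80 | 4
After WHERE (1 rows):
books.yr | books.kind | books.score | users.id | users.rank | users.yr
4 | blue | 1 | 7 | 80 | 4
After SELECT (1 rows):
users.id
7
After ORDER BY (1 rows):
users.id
7

== RESULT ==
users.id
7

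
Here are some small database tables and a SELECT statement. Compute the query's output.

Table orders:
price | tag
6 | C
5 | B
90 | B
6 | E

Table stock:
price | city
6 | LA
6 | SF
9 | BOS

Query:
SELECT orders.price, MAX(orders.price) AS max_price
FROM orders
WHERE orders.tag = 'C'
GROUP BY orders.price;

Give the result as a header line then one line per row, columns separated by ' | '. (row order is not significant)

== RESULT ==
orders.price | max_price
6 | 6

Derivation:
After WHERE (1 rows):
orders.price | orders.tag
6 | C
After GROUP BY (1 rows):
orders.price | max_price
6 | 6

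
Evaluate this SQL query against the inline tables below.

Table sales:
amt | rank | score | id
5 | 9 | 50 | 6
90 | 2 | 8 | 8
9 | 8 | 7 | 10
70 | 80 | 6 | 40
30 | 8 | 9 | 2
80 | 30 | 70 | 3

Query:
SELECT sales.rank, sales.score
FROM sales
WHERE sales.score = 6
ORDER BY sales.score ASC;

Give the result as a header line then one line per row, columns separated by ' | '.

After WHERE (1 rows):
sales.amt | sales.rank | sales.score | sales.id
70 | 80 | 6 | 40
After SELECT (1 rows):
sales.rank | sales.score
80 | 6
After ORDER BY (1 rows):
sales.rank | sales.score
80 | 6

== RESULT ==
sales.rank | sales.score
80 | 6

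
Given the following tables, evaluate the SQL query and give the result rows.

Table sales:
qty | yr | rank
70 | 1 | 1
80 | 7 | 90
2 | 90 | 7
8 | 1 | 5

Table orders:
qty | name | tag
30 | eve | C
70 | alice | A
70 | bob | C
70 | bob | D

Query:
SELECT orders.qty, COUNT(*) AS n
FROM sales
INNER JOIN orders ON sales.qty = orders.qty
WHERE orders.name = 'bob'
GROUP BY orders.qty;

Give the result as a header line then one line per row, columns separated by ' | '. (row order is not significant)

After JOIN orders (3 rows):
sales.qty | sales.yr | sales.rank | orders.qty | orders.name | orders.tag
70 | 1 | 1 | 70 | alice | A
70 | 1 | 1 | 70 | bob | C
70 | 1 | 1 | 70 | bob | D
After WHERE (2 rows):
sales.qty | sales.yr | sales.rank | orders.qty | orders.name | orders.tag
70 | 1 | 1 | 70 | bob | C
70 | 1 | 1 | 70 | bob | D
After GROUP BY (1 rows):
orders.qty | n
70 | 2

== RESULT ==
orders.qty | n
70 | 2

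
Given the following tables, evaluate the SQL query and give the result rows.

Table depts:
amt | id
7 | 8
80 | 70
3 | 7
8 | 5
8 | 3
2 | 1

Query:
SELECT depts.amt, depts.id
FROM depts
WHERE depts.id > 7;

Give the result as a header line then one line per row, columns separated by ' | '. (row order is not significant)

After WHERE (2 rows):
depts.amt | depts.id
7 | 8
80 | 70
After SELECT (2 rows):
depts.amt | depts.id
7 | 8
80 | 70

== RESULT ==
depts.amt | depts.id
7 | 8
80 | 70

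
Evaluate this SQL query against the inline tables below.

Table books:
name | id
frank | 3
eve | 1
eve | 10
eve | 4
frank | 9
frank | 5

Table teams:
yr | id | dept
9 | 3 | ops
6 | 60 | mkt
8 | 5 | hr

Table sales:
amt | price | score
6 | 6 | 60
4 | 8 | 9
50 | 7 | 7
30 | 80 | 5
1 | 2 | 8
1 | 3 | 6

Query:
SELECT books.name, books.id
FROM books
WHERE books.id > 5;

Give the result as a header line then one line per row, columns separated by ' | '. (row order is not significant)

After WHERE (2 rows):
books.name | books.id
eve | 10
frank | 9
After SELECT (2 rows):
books.name | books.id
eve | 10
frank | 9

== RESULT ==
books.name | books.id
eve | 10
frank | 9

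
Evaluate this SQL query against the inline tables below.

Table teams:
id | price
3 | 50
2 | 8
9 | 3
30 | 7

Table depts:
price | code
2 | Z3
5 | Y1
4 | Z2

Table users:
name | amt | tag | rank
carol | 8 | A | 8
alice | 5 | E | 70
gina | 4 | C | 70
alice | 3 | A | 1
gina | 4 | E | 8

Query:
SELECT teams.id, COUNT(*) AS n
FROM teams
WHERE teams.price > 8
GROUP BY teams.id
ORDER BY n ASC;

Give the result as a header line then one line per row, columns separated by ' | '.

== RESULT ==
teams.id | n
3 | 1

Derivation:
After WHERE (1 rows):
teams.id | teams.price
3 | 50
After GROUP BY (1 rows):
teams.id | n
3 | 1
After ORDER BY (1 rows):
teams.id | n
3 | 1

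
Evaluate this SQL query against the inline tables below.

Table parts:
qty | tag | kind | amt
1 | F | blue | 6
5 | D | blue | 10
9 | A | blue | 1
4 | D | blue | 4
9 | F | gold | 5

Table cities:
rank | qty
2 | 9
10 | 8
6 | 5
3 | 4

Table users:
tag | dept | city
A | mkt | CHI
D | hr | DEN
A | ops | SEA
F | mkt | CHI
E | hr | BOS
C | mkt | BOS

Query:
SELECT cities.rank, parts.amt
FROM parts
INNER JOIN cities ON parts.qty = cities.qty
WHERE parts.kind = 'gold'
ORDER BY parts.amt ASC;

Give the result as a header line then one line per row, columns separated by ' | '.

After JOIN cities (4 rows):
parts.qty | parts.tag | parts.kind | parts.amt | cities.rank | cities.qty
5 | D | blue | 10 | 6 | 5
9 | A | blue | 1 | 2 | 9
4 | D | blue | 4 | 3 | 4
9 | F | gold | 5 | 2 | 9
After WHERE (1 rows):
parts.qty | parts.tag | parts.kind | parts.amt | cities.rank | cities.qty
9 | F | gold | 5 | 2 | 9
After SELECT (1 rows):
cities.rank | parts.amt
2 | 5
After ORDER BY (1 rows):
cities.rank | parts.amt
2 | 5

== RESULT ==
cities.rank | parts.amt
2 | 5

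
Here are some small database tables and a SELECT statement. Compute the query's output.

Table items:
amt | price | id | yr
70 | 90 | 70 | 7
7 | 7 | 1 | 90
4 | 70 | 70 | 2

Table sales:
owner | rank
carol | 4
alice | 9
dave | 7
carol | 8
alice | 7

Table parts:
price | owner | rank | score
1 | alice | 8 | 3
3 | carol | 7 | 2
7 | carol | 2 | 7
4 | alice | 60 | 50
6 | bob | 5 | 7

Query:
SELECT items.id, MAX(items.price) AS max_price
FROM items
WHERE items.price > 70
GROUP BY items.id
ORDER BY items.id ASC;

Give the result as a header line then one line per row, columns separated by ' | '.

After WHERE (1 rows):
items.amt | items.price | items.id | items.yr
70 | 90 | 70 | 7
After GROUP BY (1 rows):
items.id | max_price
70 | 90
After ORDER BY (1 rows):
items.id | max_price
70 | 90

== RESULT ==
items.id | max_price
70 | 90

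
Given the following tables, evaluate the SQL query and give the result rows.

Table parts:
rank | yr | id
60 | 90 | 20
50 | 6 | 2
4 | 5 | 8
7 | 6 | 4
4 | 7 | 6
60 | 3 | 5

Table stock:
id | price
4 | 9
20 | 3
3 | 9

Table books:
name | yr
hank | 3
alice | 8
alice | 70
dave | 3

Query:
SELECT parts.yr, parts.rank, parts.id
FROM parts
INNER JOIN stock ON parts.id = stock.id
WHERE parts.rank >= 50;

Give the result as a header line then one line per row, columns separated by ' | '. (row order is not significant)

== RESULT ==
parts.yr | parts.rank | parts.id
90 | 60 | 20

Derivation:
After JOIN stock (2 rows):
parts.rank | parts.yr | parts.id | stock.id | stock.price
60 | 90 | 20 | 20 | 3
7 | 6 | 4 | 4 | 9
After WHERE (1 rows):
parts.rank | parts.yr | parts.id | stock.id | stock.price
60 | 90 | 20 | 20 | 3
After SELECT (1 rows):
parts.yr | parts.rank | parts.id
90 | 60 | 20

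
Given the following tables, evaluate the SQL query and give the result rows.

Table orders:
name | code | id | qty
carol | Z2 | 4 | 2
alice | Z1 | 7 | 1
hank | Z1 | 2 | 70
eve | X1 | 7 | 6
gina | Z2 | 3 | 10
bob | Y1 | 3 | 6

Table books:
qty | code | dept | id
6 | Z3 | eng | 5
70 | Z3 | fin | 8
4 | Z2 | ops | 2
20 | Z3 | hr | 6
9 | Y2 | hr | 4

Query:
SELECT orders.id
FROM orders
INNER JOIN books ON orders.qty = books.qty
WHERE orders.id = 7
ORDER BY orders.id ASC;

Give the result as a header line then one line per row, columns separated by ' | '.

After JOIN books (3 rows):
orders.name | orders.code | orders.id | orders.qty | books.qty | books.code | books.dept | books.id
hank | Z1 | 2 | 70 | 70 | Z3 | fin | 8
eve | X1 | 7 | 6 | 6 | Z3 | eng | 5
bob | Y1 | 3 | 6 | 6 | Z3 | eng | 5
After WHERE (1 rows):
orders.name | orders.code | orders.id | orders.qty | books.qty | books.code | books.dept | books.id
eve | X1 | 7 | 6 | 6 | Z3 | eng | 5
After SELECT (1 rows):
orders.id
7
After ORDER BY (1 rows):
orders.id
7

== RESULT ==
orders.id
7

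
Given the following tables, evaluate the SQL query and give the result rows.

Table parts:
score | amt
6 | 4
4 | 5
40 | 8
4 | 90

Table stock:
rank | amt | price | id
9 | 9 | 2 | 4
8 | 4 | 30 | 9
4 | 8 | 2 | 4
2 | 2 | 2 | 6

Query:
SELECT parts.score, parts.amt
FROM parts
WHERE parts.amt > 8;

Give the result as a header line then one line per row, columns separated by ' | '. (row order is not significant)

After WHERE (1 rows):
parts.score | parts.amt
4 | 90
After SELECT (1 rows):
parts.score | parts.amt
4 | 90

== RESULT ==
parts.score | parts.amt
4 | 90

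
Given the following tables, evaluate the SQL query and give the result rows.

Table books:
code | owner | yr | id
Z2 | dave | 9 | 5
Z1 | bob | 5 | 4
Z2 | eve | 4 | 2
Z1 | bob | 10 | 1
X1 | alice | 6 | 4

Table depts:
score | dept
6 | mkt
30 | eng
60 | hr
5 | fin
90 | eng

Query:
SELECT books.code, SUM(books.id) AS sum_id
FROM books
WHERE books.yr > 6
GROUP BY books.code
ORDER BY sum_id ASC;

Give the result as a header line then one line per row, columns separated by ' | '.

After WHERE (2 rows):
books.code | books.owner | books.yr | books.id
Z2 | dave | 9 | 5
Z1 | bob | 10 | 1
After GROUP BY (2 rows):
books.code | sum_id
Z2 | 5
Z1 | 1
After ORDER BY (2 rows):
books.code | sum_id
Z1 | 1
Z2 | 5

== RESULT ==
books.code | sum_id
Z1 | 1
Z2 | 5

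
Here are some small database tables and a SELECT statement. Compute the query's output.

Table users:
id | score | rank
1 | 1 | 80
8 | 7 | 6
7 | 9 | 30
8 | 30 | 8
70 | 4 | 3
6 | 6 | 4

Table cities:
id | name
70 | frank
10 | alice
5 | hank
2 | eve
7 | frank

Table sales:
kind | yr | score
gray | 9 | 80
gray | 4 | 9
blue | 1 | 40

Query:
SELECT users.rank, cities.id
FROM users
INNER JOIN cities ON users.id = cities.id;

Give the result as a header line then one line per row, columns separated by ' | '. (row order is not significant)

After JOIN cities (2 rows):
users.id | users.score | users.rank | cities.id | cities.name
7 | 9 | 30 | 7 | frank
70 | 4 | 3 | 70 | frank
After SELECT (2 rows):
users.rank | cities.id
30 | 7
3 | 70

== RESULT ==
users.rank | cities.id
30 | 7
3 | 70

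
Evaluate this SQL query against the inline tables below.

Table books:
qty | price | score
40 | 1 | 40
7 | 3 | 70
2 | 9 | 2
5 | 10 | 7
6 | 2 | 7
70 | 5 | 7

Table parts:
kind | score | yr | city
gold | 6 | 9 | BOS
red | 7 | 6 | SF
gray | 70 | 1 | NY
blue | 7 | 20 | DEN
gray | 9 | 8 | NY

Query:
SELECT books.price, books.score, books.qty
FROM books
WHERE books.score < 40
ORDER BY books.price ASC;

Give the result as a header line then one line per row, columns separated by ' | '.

== RESULT ==
books.price | books.score | books.qty
2 | 7 | 6
5 | 7 | 70
9 | 2 | 2
10 | 7 | 5

Derivation:
After WHERE (4 rows):
books.qty | books.price | books.score
2 | 9 | 2
5 | 10 | 7
6 | 2 | 7
70 | 5 | 7
After SELECT (4 rows):
books.price | books.score | books.qty
9 | 2 | 2
10 | 7 | 5
2 | 7 | 6
5 | 7 | 70
After ORDER BY (4 rows):
books.price | books.score | books.qty
2 | 7 | 6
5 | 7 | 70
9 | 2 | 2
10 | 7 | 5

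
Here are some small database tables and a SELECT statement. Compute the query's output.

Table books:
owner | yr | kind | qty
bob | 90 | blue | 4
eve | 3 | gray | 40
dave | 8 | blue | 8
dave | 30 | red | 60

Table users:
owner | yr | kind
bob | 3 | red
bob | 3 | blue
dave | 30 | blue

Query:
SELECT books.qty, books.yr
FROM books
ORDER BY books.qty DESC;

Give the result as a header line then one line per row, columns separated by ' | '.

== RESULT ==
books.qty | books.yr
60 | 30
40 | 3
8 | 8
4 | 90

Derivation:
After SELECT (4 rows):
books.qty | books.yr
4 | 90
40 | 3
8 | 8
60 | 30
After ORDER BY (4 rows):
books.qty | books.yr
60 | 30
40 | 3
8 | 8
4 | 90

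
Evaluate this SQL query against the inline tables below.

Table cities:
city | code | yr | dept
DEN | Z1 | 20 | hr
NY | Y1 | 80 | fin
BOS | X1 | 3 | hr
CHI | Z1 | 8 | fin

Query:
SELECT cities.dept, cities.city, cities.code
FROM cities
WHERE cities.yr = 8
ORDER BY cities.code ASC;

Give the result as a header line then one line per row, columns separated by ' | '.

== RESULT ==
cities.dept | cities.city | cities.code
fin | CHI | Z1

Derivation:
After WHERE (1 rows):
cities.city | cities.code | cities.yr | cities.dept
CHI | Z1 | 8 | fin
After SELECT (1 rows):
cities.dept | cities.city | cities.code
fin | CHI | Z1
After ORDER BY (1 rows):
cities.dept | cities.city | cities.code
fin | CHI | Z1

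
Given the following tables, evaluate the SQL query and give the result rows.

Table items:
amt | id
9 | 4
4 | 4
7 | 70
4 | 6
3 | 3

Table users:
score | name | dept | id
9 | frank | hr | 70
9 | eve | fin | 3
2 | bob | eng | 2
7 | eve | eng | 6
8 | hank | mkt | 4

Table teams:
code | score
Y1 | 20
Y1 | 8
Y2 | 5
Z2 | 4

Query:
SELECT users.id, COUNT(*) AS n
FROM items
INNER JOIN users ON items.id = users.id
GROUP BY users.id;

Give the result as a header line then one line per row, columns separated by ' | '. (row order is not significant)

== RESULT ==
users.id | n
4 | 2
70 | 1
6 | 1
3 | 1

Derivation:
After JOIN users (5 rows):
items.amt | items.id | users.score | users.name | users.dept | users.id
9 | 4 | 8 | hank | mkt | 4
4 | 4 | 8 | hank | mkt | 4
7 | 70 | 9 | frank | hr | 70
4 | 6 | 7 | eve | eng | 6
3 | 3 | 9 | eve | fin | 3
After GROUP BY (4 rows):
users.id | n
4 | 2
70 | 1
6 | 1
3 | 1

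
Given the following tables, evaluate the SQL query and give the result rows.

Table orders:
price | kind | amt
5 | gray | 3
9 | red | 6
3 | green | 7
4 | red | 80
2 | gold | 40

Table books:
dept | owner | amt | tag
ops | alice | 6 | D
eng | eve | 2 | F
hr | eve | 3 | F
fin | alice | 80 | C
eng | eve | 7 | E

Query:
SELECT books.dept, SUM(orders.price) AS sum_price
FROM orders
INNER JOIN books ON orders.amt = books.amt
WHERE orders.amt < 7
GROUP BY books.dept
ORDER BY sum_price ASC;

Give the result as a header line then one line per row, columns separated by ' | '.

After JOIN books (4 rows):
orders.price | orders.kind | orders.amt | books.dept | books.owner | books.amt | books.tag
5 | gray | 3 | hr | eve | 3 | F
9 | red | 6 | ops | alice | 6 | D
3 | green | 7 | eng | eve | 7 | E
4 | red | 80 | fin | alice | 80 | C
After WHERE (2 rows):
orders.price | orders.kind | orders.amt | books.dept | books.owner | books.amt | books.tag
5 | gray | 3 | hr | eve | 3 | F
9 | red | 6 | ops | alice | 6 | D
After GROUP BY (2 rows):
books.dept | sum_price
hr | 5
ops | 9
After ORDER BY (2 rows):
books.dept | sum_price
hr | 5
ops | 9

== RESULT ==
books.dept | sum_price
hr | 5
ops | 9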